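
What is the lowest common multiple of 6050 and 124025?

248050

6050 = 2 · 5² · 11²; 124025 = 5² · 11² · 41
max exponents: 2 · 5² · 11² · 41 = 248050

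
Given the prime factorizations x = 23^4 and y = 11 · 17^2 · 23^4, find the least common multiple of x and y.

889614539

max exponent per prime: 11 · 17^2 · 23^4 = 889614539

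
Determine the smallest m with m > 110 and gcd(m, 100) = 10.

gcd(m, 100) = 10 forces 10 | m; write m = 10s. Then gcd(10s, 10·10) = 10·gcd(s, 10), so need gcd(s, 10) = 1.
10s > 110 gives s ≥ 12. The least s ≥ 12 coprime to 10 is 13, so m = 10·13 = 130.

130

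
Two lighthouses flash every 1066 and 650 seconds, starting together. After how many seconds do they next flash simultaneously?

1066 = 2 · 13 · 41; 650 = 2 · 5² · 13
max exponents: 2 · 5² · 13 · 41 = 26650

26650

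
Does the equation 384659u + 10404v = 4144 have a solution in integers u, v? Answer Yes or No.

gcd(384659, 10404): 384659 = 36·10404 + 10115; 10404 = 1·10115 + 289; 10115 = 35·289 + 0 → 289
289 does not divide 4144, so a solution does not exist.

No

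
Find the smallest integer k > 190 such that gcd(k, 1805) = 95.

285

gcd(k, 1805) = 95 forces 95 | k; write k = 95s. Then gcd(95s, 95·19) = 95·gcd(s, 19), so need gcd(s, 19) = 1.
95s > 190 gives s ≥ 3. The least s ≥ 3 coprime to 19 is 3, so k = 95·3 = 285.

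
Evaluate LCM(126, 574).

gcd first: 574 = 4·126 + 70; 126 = 1·70 + 56; 70 = 1·56 + 14; 56 = 4·14 + 0 → gcd = 14
lcm = 126·574/gcd = 72324/14 = 5166

5166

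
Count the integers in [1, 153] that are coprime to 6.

51

6 = 2·3. Inclusion–exclusion on these primes:
153 − ⌊153/2⌋ − ⌊153/3⌋ + ⌊153/6⌋ = 51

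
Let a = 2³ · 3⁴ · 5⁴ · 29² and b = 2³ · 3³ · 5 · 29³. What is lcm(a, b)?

9877545000

max exponent per prime: 2³ · 3⁴ · 5⁴ · 29³ = 9877545000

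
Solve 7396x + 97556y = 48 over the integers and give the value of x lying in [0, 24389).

Euclid: 97556 = 13·7396 + 1408; 7396 = 5·1408 + 356; 1408 = 3·356 + 340; 356 = 1·340 + 16; 340 = 21·16 + 4; 16 = 4·4 + 0 → gcd = 4; 48 = 4·12.
Back-substitution yields 7396·(-6028) + 97556·(457) = 4, so one solution is x = -6028·12 = -72336, y = 457·12 = 5484.
Solutions in x differ by 97556/4 = 24389; the one in [0, 24389) is -72336 mod 24389 = 831.

831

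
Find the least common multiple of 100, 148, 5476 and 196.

6708100

lcm(100, 148) = 100·148/gcd = 14800/4 = 3700
lcm(3700, 5476) = 3700·5476/gcd = 20261200/148 = 136900
lcm(136900, 196) = 136900·196/gcd = 26832400/4 = 6708100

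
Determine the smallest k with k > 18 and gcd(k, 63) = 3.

gcd(k, 63) = 3 forces 3 | k; write k = 3s. Then gcd(3s, 3·21) = 3·gcd(s, 21), so need gcd(s, 21) = 1.
3s > 18 gives s ≥ 7. The least s ≥ 7 coprime to 21 is 8, so k = 3·8 = 24.

24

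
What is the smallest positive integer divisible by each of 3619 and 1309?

3619 = 7 · 11 · 47; 1309 = 7 · 11 · 17
max exponents: 7 · 11 · 17 · 47 = 61523

61523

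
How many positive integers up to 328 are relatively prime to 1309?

1309 = 7·11·17. Inclusion–exclusion on these primes:
328 − ⌊328/7⌋ − ⌊328/11⌋ − ⌊328/17⌋ + ⌊328/77⌋ + ⌊328/119⌋ + ⌊328/187⌋ − ⌊328/1309⌋ = 241

241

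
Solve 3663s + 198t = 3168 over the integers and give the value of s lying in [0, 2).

0

Euclid: 3663 = 18·198 + 99; 198 = 2·99 + 0 → gcd = 99; 3168 = 99·32.
Back-substitution yields 3663·(1) + 198·(-18) = 99, so one solution is s = 1·32 = 32, t = -18·32 = -576.
Solutions in s differ by 198/99 = 2; the one in [0, 2) is 32 mod 2 = 0.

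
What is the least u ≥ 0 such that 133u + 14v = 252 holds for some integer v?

Euclid: 133 = 9·14 + 7; 14 = 2·7 + 0 → gcd = 7; 252 = 7·36.
Back-substitution yields 133·(1) + 14·(-9) = 7, so one solution is u = 1·36 = 36, v = -9·36 = -324.
Solutions in u differ by 14/7 = 2; the one in [0, 2) is 36 mod 2 = 0.

0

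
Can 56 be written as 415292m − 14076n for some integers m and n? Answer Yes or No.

Yes

gcd(415292, 14076): 415292 = 29·14076 + 7088; 14076 = 1·7088 + 6988; 7088 = 1·6988 + 100; 6988 = 69·100 + 88; 100 = 1·88 + 12; 88 = 7·12 + 4; 12 = 3·4 + 0 → 4
4 divides 56, so a solution exists.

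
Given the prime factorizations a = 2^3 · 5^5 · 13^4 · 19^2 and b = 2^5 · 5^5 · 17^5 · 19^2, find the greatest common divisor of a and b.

9025000

min exponent per shared prime: 2^3 · 5^5 · 19^2 = 9025000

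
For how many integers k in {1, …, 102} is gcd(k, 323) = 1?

323 = 17·19. Inclusion–exclusion on these primes:
102 − ⌊102/17⌋ − ⌊102/19⌋ + ⌊102/323⌋ = 91

91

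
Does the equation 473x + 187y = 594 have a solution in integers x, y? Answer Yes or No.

gcd(473, 187): 473 = 2·187 + 99; 187 = 1·99 + 88; 99 = 1·88 + 11; 88 = 8·11 + 0 → 11
11 divides 594, so a solution exists.

Yes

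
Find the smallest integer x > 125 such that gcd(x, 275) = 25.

150

Multiples of 25 above 125: 25·6, 25·7, … . Need the cofactor coprime to 275/25 = 11.
Checking s = 6, 7, … the first with gcd(s, 11) = 1 is s = 6, giving 150.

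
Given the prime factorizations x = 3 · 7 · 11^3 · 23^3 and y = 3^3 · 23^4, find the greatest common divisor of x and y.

min exponent per shared prime: 3 · 23^3 = 36501

36501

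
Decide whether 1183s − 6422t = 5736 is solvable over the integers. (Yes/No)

gcd(1183, 6422): 6422 = 5·1183 + 507; 1183 = 2·507 + 169; 507 = 3·169 + 0 → 169
169 does not divide 5736, so a solution does not exist.

No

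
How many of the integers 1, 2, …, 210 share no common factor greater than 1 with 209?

181

Prime factors of 209: 11, 19. Count integers ≤ 210 divisible by none of them.
By inclusion–exclusion: 210 − ⌊210/11⌋ − ⌊210/19⌋ + ⌊210/209⌋ = 181.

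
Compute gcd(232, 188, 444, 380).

4

232 = 2³ · 29; 188 = 2² · 47; 444 = 2² · 3 · 37; 380 = 2² · 5 · 19
gcd takes min exponent of each prime: 2² = 4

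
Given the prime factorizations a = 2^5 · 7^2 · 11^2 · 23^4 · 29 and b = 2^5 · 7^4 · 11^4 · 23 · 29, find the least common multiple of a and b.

max exponent per prime: 2^5 · 7^4 · 11^4 · 23^4 · 29 = 9128979271934368

9128979271934368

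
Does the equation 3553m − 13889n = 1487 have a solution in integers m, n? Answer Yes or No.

No

By Bézout, 3553m − 13889n = 1487 has integer solutions iff gcd(3553, 13889) | 1487.
Euclid: 13889 = 3·3553 + 3230; 3553 = 1·3230 + 323; 3230 = 10·323 + 0. gcd = 323; 1487 mod 323 = 195. No.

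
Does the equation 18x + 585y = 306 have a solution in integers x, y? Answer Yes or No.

Yes

gcd(18, 585): 585 = 32·18 + 9; 18 = 2·9 + 0 → 9
9 divides 306, so a solution exists.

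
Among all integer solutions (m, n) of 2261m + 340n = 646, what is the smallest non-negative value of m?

6

Reduce mod 340: 2261m ≡ 646 (mod 340). With g = gcd(2261, 340) = 17 dividing 646, divide through: 133m ≡ 38 (mod 20).
Since gcd(133, 20) = 1, m ≡ 38·(133)⁻¹ ≡ 6 (mod 20). Smallest non-negative: 6.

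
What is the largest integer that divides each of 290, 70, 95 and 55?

gcd(290, 70): 290 = 4·70 + 10; 70 = 7·10 + 0 → 10
gcd(10, 95): 95 = 9·10 + 5; 10 = 2·5 + 0 → 5
gcd(5, 55): 55 = 11·5 + 0 → 5

5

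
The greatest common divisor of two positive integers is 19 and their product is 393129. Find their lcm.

For any two positive integers, gcd × lcm equals their product. Hence lcm = 393129 / 19 = 20691.

20691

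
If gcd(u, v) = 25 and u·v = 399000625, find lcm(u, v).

gcd·lcm = product, so lcm = 399000625/25 = 15960025.

15960025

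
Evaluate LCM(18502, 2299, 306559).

3716108198

lcm(18502, 2299) = 18502·2299/gcd = 42536098/11 = 3866918
lcm(3866918, 306559) = 3866918·306559/gcd = 1185438515162/319 = 3716108198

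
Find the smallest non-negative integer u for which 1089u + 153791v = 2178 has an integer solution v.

2

gcd(1089, 153791) = 121 (Euclid: 153791 = 141·1089 + 242; 1089 = 4·242 + 121; 242 = 2·121 + 0), and 121 | 2178.
Extended Euclid: 1089·(565) + 153791·(-4) = 121. Scale by 18: u₀ = 10170.
General solution u = u₀ + 1271t; reducing mod 1271 gives u = 2 (and v = 0).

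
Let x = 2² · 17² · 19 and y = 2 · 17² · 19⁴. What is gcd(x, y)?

10982

min exponent per shared prime: 2 · 17² · 19 = 10982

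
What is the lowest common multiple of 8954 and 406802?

15051674

gcd first: 406802 = 45·8954 + 3872; 8954 = 2·3872 + 1210; 3872 = 3·1210 + 242; 1210 = 5·242 + 0 → gcd = 242
lcm = 8954·406802/gcd = 3642505108/242 = 15051674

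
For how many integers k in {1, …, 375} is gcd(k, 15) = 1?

Prime factors of 15: 3, 5. Count integers ≤ 375 divisible by none of them.
By inclusion–exclusion: 375 − ⌊375/3⌋ − ⌊375/5⌋ + ⌊375/15⌋ = 200.

200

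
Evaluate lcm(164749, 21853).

276943069

gcd first: 164749 = 7·21853 + 11778; 21853 = 1·11778 + 10075; 11778 = 1·10075 + 1703; 10075 = 5·1703 + 1560; 1703 = 1·1560 + 143; 1560 = 10·143 + 130; 143 = 1·130 + 13; 130 = 10·13 + 0 → gcd = 13
lcm = 164749·21853/gcd = 3600259897/13 = 276943069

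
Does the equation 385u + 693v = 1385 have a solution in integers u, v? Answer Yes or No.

By Bézout, 385u + 693v = 1385 has integer solutions iff gcd(385, 693) | 1385.
Euclid: 693 = 1·385 + 308; 385 = 1·308 + 77; 308 = 4·77 + 0. gcd = 77; 1385 mod 77 = 76. No.

No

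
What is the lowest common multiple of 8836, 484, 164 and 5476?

8836 = 2² · 47²; 484 = 2² · 11²; 164 = 2² · 41; 5476 = 2² · 37²
lcm takes max exponent of each prime: 2² · 11² · 37² · 41 · 47² = 60010657124

60010657124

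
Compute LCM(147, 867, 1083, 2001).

147 = 3 · 7²; 867 = 3 · 17²; 1083 = 3 · 19²; 2001 = 3 · 23 · 29
lcm takes max exponent of each prime: 3 · 7² · 17² · 19² · 23 · 29 = 10229354121

10229354121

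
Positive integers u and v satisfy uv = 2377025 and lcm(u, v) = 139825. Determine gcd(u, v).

From gcd × lcm = uv: gcd = 2377025 / 139825 = 17.

17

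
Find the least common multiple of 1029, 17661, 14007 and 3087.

59711841

1029 = 3 · 7³; 17661 = 3 · 7 · 29²; 14007 = 3 · 7 · 23 · 29; 3087 = 3² · 7³
lcm takes max exponent of each prime: 3² · 7³ · 23 · 29² = 59711841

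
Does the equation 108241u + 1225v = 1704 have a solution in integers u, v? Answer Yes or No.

No

gcd(108241, 1225): 108241 = 88·1225 + 441; 1225 = 2·441 + 343; 441 = 1·343 + 98; 343 = 3·98 + 49; 98 = 2·49 + 0 → 49
49 does not divide 1704, so a solution does not exist.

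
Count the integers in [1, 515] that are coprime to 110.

188

Prime factors of 110: 2, 5, 11. Count integers ≤ 515 divisible by none of them.
By inclusion–exclusion: 515 − ⌊515/2⌋ − ⌊515/5⌋ − ⌊515/11⌋ + ⌊515/10⌋ + ⌊515/22⌋ + ⌊515/55⌋ − ⌊515/110⌋ = 188.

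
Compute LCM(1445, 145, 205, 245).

84187145

1445 = 5 · 17²; 145 = 5 · 29; 205 = 5 · 41; 245 = 5 · 7²
lcm takes max exponent of each prime: 5 · 7² · 17² · 29 · 41 = 84187145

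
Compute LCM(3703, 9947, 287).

3703 = 7 · 23²; 9947 = 7³ · 29; 287 = 7 · 41
lcm takes max exponent of each prime: 7³ · 23² · 29 · 41 = 215740483

215740483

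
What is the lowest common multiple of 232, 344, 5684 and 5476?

lcm(232, 344) = 232·344/gcd = 79808/8 = 9976
lcm(9976, 5684) = 9976·5684/gcd = 56703584/116 = 488824
lcm(488824, 5476) = 488824·5476/gcd = 2676800224/4 = 669200056

669200056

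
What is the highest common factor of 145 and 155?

145 = 5 · 29
155 = 5 · 31
Common: 5 = 5

5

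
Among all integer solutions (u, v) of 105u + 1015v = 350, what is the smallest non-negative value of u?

gcd(105, 1015) = 35 (Euclid: 1015 = 9·105 + 70; 105 = 1·70 + 35; 70 = 2·35 + 0), and 35 | 350.
Extended Euclid: 105·(10) + 1015·(-1) = 35. Scale by 10: u₀ = 100.
General solution u = u₀ + 29t; reducing mod 29 gives u = 13 (and v = -1).

13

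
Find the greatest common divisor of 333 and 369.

9

Euclid: 369 = 1·333 + 36; 333 = 9·36 + 9; 36 = 4·9 + 0. Last nonzero remainder: 9.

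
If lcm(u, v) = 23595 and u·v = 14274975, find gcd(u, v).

From gcd × lcm = uv: gcd = 14274975 / 23595 = 605.

605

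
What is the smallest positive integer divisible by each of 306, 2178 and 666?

306 = 2 · 3² · 17; 2178 = 2 · 3² · 11²; 666 = 2 · 3² · 37
lcm takes max exponent of each prime: 2 · 3² · 11² · 17 · 37 = 1369962

1369962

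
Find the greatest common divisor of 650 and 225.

25

650 = 2 · 5² · 13
225 = 3² · 5²
Common: 5² = 25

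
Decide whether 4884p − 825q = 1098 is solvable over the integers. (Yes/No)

No

gcd(4884, 825): 4884 = 5·825 + 759; 825 = 1·759 + 66; 759 = 11·66 + 33; 66 = 2·33 + 0 → 33
33 does not divide 1098, so a solution does not exist.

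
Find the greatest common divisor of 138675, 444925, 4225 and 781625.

138675 = 3 · 5² · 43²; 444925 = 5² · 13 · 37²; 4225 = 5² · 13²; 781625 = 5³ · 13² · 37
gcd takes min exponent of each prime: 5² = 25

25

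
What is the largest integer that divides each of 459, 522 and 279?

459 = 3³ · 17; 522 = 2 · 3² · 29; 279 = 3² · 31
gcd takes min exponent of each prime: 3² = 9

9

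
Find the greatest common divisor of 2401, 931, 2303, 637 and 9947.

49

2401 = 7⁴; 931 = 7² · 19; 2303 = 7² · 47; 637 = 7² · 13; 9947 = 7³ · 29
gcd takes min exponent of each prime: 7² = 49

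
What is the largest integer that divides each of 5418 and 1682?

Euclid: 5418 = 3·1682 + 372; 1682 = 4·372 + 194; 372 = 1·194 + 178; 194 = 1·178 + 16; 178 = 11·16 + 2; 16 = 8·2 + 0. Last nonzero remainder: 2.

2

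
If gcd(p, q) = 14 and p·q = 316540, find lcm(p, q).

Since gcd(p,q)·lcm(p,q) = pq, lcm = 316540/14 = 22610.

22610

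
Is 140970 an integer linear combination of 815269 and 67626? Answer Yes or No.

gcd(815269, 67626): 815269 = 12·67626 + 3757; 67626 = 18·3757 + 0 → 3757
3757 does not divide 140970, so a solution does not exist.

No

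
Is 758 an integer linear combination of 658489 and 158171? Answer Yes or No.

No

gcd(658489, 158171): 658489 = 4·158171 + 25805; 158171 = 6·25805 + 3341; 25805 = 7·3341 + 2418; 3341 = 1·2418 + 923; 2418 = 2·923 + 572; 923 = 1·572 + 351; 572 = 1·351 + 221; 351 = 1·221 + 130; 221 = 1·130 + 91; 130 = 1·91 + 39; 91 = 2·39 + 13; 39 = 3·13 + 0 → 13
13 does not divide 758, so a solution does not exist.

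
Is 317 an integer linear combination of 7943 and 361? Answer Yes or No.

gcd(7943, 361): 7943 = 22·361 + 1; 361 = 361·1 + 0 → 1
1 divides 317, so a solution exists.

Yes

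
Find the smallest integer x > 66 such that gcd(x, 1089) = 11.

Multiples of 11 above 66: 11·7, 11·8, … . Need the cofactor coprime to 1089/11 = 99.
Checking s = 7, 8, … the first with gcd(s, 99) = 1 is s = 7, giving 77.

77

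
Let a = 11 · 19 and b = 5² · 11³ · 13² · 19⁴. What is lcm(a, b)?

max exponent per prime: 5² · 11³ · 13² · 19⁴ = 732856885475

732856885475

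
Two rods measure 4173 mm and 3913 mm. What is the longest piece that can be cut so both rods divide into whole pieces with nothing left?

13

4173 = 3 · 13 · 107
3913 = 7 · 13 · 43
Common: 13 = 13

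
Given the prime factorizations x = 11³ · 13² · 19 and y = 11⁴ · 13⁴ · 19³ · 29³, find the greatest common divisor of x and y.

4273841

min exponent per shared prime: 11³ · 13² · 19 = 4273841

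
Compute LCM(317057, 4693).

317057 = 13 · 29³; 4693 = 13 · 19²
max exponents: 13 · 19² · 29³ = 114457577

114457577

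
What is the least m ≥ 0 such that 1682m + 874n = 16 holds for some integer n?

13

Reduce mod 874: 1682m ≡ 16 (mod 874). With g = gcd(1682, 874) = 2 dividing 16, divide through: 841m ≡ 8 (mod 437).
Since gcd(841, 437) = 1, m ≡ 8·(841)⁻¹ ≡ 13 (mod 437). Smallest non-negative: 13.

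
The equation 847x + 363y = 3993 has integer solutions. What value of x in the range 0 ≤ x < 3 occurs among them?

Euclid: 847 = 2·363 + 121; 363 = 3·121 + 0 → gcd = 121; 3993 = 121·33.
Back-substitution yields 847·(1) + 363·(-2) = 121, so one solution is x = 1·33 = 33, y = -2·33 = -66.
Solutions in x differ by 363/121 = 3; the one in [0, 3) is 33 mod 3 = 0.

0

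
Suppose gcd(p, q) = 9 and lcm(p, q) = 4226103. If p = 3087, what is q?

12321

Using pq = gcd(p,q)·lcm(p,q) = 9·4226103 = 38034927, we get q = 38034927/3087 = 12321.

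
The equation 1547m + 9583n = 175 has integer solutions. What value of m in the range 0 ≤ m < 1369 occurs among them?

Euclid: 9583 = 6·1547 + 301; 1547 = 5·301 + 42; 301 = 7·42 + 7; 42 = 6·7 + 0 → gcd = 7; 175 = 7·25.
Back-substitution yields 1547·(-223) + 9583·(36) = 7, so one solution is m = -223·25 = -5575, n = 36·25 = 900.
Solutions in m differ by 9583/7 = 1369; the one in [0, 1369) is -5575 mod 1369 = 1270.

1270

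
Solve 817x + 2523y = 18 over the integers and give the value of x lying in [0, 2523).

Reduce mod 2523: 817x ≡ 18 (mod 2523). With g = gcd(817, 2523) = 1 dividing 18, divide through: 817x ≡ 18 (mod 2523).
Since gcd(817, 2523) = 1, x ≡ 18·(817)⁻¹ ≡ 630 (mod 2523). Smallest non-negative: 630.

630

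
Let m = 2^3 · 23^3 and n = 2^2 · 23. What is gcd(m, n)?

min exponent per shared prime: 2^2 · 23 = 92

92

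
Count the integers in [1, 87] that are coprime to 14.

14 = 2·7. Inclusion–exclusion on these primes:
87 − ⌊87/2⌋ − ⌊87/7⌋ + ⌊87/14⌋ = 38

38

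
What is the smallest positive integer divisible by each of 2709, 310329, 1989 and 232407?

4479616803753

2709 = 3² · 7 · 43; 310329 = 3² · 29² · 41; 1989 = 3² · 13 · 17; 232407 = 3² · 7² · 17 · 31
lcm takes max exponent of each prime: 3² · 7² · 13 · 17 · 29² · 31 · 41 · 43 = 4479616803753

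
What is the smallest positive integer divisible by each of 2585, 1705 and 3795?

lcm(2585, 1705) = 2585·1705/gcd = 4407425/55 = 80135
lcm(80135, 3795) = 80135·3795/gcd = 304112325/55 = 5529315

5529315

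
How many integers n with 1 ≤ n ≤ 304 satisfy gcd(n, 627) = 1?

627 = 3·11·19. Inclusion–exclusion on these primes:
304 − ⌊304/3⌋ − ⌊304/11⌋ − ⌊304/19⌋ + ⌊304/33⌋ + ⌊304/57⌋ + ⌊304/209⌋ − ⌊304/627⌋ = 175

175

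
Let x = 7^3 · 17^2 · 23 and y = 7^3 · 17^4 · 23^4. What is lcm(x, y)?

max exponent per prime: 7^3 · 17^4 · 23^4 = 8016801855223

8016801855223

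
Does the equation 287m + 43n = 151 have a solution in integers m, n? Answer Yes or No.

Yes

By Bézout, 287m + 43n = 151 has integer solutions iff gcd(287, 43) | 151.
Euclid: 287 = 6·43 + 29; 43 = 1·29 + 14; 29 = 2·14 + 1; 14 = 14·1 + 0. gcd = 1; 151 mod 1 = 0. Yes.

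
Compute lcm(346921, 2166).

346921 = 19² · 31²; 2166 = 2 · 3 · 19²
max exponents: 2 · 3 · 19² · 31² = 2081526

2081526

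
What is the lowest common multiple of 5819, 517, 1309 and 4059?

12009351123

5819 = 11 · 23²; 517 = 11 · 47; 1309 = 7 · 11 · 17; 4059 = 3² · 11 · 41
lcm takes max exponent of each prime: 3² · 7 · 11 · 17 · 23² · 41 · 47 = 12009351123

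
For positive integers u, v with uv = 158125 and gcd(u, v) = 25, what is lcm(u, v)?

gcd·lcm = product, so lcm = 158125/25 = 6325.

6325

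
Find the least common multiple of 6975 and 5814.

4505850

gcd first: 6975 = 1·5814 + 1161; 5814 = 5·1161 + 9; 1161 = 129·9 + 0 → gcd = 9
lcm = 6975·5814/gcd = 40552650/9 = 4505850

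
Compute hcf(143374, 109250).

Euclid: 143374 = 1·109250 + 34124; 109250 = 3·34124 + 6878; 34124 = 4·6878 + 6612; 6878 = 1·6612 + 266; 6612 = 24·266 + 228; 266 = 1·228 + 38; 228 = 6·38 + 0. Last nonzero remainder: 38.

38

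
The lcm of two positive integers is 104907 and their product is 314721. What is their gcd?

gcd·lcm = product, so gcd = 314721/104907 = 3.

3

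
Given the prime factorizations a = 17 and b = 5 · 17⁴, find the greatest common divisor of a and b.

17

min exponent per shared prime: 17 = 17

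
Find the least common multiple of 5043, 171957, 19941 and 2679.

5043 = 3 · 41²; 171957 = 3 · 31 · 43²; 19941 = 3 · 17² · 23; 2679 = 3 · 19 · 47
lcm takes max exponent of each prime: 3 · 17² · 19 · 23 · 31 · 41² · 43² · 47 = 1715792285436807

1715792285436807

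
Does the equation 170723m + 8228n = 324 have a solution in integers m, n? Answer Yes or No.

By Bézout, 170723m + 8228n = 324 has integer solutions iff gcd(170723, 8228) | 324.
Euclid: 170723 = 20·8228 + 6163; 8228 = 1·6163 + 2065; 6163 = 2·2065 + 2033; 2065 = 1·2033 + 32; 2033 = 63·32 + 17; 32 = 1·17 + 15; 17 = 1·15 + 2; 15 = 7·2 + 1; 2 = 2·1 + 0. gcd = 1; 324 mod 1 = 0. Yes.

Yes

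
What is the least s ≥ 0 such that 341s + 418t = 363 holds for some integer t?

Euclid: 418 = 1·341 + 77; 341 = 4·77 + 33; 77 = 2·33 + 11; 33 = 3·11 + 0 → gcd = 11; 363 = 11·33.
Back-substitution yields 341·(-11) + 418·(9) = 11, so one solution is s = -11·33 = -363, t = 9·33 = 297.
Solutions in s differ by 418/11 = 38; the one in [0, 38) is -363 mod 38 = 17.

17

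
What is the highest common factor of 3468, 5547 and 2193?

3

gcd(3468, 5547): 5547 = 1·3468 + 2079; 3468 = 1·2079 + 1389; 2079 = 1·1389 + 690; 1389 = 2·690 + 9; 690 = 76·9 + 6; 9 = 1·6 + 3; 6 = 2·3 + 0 → 3
gcd(3, 2193): 2193 = 731·3 + 0 → 3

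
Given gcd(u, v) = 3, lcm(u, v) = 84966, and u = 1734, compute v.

u·v = gcd·lcm = 3·84966 = 254898, so v = 254898/1734 = 147.

147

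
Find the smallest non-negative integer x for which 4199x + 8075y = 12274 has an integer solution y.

1

Reduce mod 8075: 4199x ≡ 12274 (mod 8075). With g = gcd(4199, 8075) = 323 dividing 12274, divide through: 13x ≡ 38 (mod 25).
Since gcd(13, 25) = 1, x ≡ 38·(13)⁻¹ ≡ 1 (mod 25). Smallest non-negative: 1.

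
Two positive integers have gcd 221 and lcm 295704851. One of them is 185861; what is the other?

Using ab = gcd(a,b)·lcm(a,b) = 221·295704851 = 65350772071, we get b = 65350772071/185861 = 351611.

351611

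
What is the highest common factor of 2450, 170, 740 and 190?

2450 = 2 · 5² · 7²; 170 = 2 · 5 · 17; 740 = 2² · 5 · 37; 190 = 2 · 5 · 19
gcd takes min exponent of each prime: 2 · 5 = 10

10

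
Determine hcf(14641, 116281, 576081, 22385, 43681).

121

gcd(14641, 116281): 116281 = 7·14641 + 13794; 14641 = 1·13794 + 847; 13794 = 16·847 + 242; 847 = 3·242 + 121; 242 = 2·121 + 0 → 121
gcd(121, 576081): 576081 = 4761·121 + 0 → 121
gcd(121, 22385): 22385 = 185·121 + 0 → 121
gcd(121, 43681): 43681 = 361·121 + 0 → 121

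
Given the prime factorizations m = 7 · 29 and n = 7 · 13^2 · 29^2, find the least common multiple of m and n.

max exponent per prime: 7 · 13^2 · 29^2 = 994903

994903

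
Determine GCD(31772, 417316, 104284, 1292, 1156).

4

31772 = 2² · 13² · 47; 417316 = 2² · 17² · 19²; 104284 = 2² · 29² · 31; 1292 = 2² · 17 · 19; 1156 = 2² · 17²
gcd takes min exponent of each prime: 2² = 4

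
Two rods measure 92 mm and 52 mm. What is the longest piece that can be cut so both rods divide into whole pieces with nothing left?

Euclid: 92 = 1·52 + 40; 52 = 1·40 + 12; 40 = 3·12 + 4; 12 = 3·4 + 0. Last nonzero remainder: 4.

4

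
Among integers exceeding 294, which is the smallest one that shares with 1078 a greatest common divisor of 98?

392

Multiples of 98 above 294: 98·4, 98·5, … . Need the cofactor coprime to 1078/98 = 11.
Checking s = 4, 5, … the first with gcd(s, 11) = 1 is s = 4, giving 392.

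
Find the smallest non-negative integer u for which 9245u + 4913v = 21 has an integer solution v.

4617

Euclid: 9245 = 1·4913 + 4332; 4913 = 1·4332 + 581; 4332 = 7·581 + 265; 581 = 2·265 + 51; 265 = 5·51 + 10; 51 = 5·10 + 1; 10 = 10·1 + 0 → gcd = 1; 21 = 1·21.
Back-substitution yields 9245·(-482) + 4913·(907) = 1, so one solution is u = -482·21 = -10122, v = 907·21 = 19047.
Solutions in u differ by 4913/1 = 4913; the one in [0, 4913) is -10122 mod 4913 = 4617.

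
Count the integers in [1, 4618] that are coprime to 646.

646 = 2·17·19. Inclusion–exclusion on these primes:
4618 − ⌊4618/2⌋ − ⌊4618/17⌋ − ⌊4618/19⌋ + ⌊4618/34⌋ + ⌊4618/38⌋ + ⌊4618/323⌋ − ⌊4618/646⌋ = 2058

2058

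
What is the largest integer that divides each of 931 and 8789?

931 = 7² · 19
8789 = 11 · 17 · 47
Common: 1 = 1

1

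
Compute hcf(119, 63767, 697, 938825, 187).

17

119 = 7 · 17; 63767 = 11² · 17 · 31; 697 = 17 · 41; 938825 = 5² · 17 · 47²; 187 = 11 · 17
gcd takes min exponent of each prime: 17 = 17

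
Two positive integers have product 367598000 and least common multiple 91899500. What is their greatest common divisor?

gcd·lcm = product, so gcd = 367598000/91899500 = 4.

4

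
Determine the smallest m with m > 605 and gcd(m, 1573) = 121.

Multiples of 121 above 605: 121·6, 121·7, … . Need the cofactor coprime to 1573/121 = 13.
Checking s = 6, 7, … the first with gcd(s, 13) = 1 is s = 6, giving 726.

726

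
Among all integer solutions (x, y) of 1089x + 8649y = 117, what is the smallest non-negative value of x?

Euclid: 8649 = 7·1089 + 1026; 1089 = 1·1026 + 63; 1026 = 16·63 + 18; 63 = 3·18 + 9; 18 = 2·9 + 0 → gcd = 9; 117 = 9·13.
Back-substitution yields 1089·(413) + 8649·(-52) = 9, so one solution is x = 413·13 = 5369, y = -52·13 = -676.
Solutions in x differ by 8649/9 = 961; the one in [0, 961) is 5369 mod 961 = 564.

564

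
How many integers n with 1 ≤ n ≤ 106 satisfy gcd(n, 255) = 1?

Prime factors of 255: 3, 5, 17. Count integers ≤ 106 divisible by none of them.
By inclusion–exclusion: 106 − ⌊106/3⌋ − ⌊106/5⌋ − ⌊106/17⌋ + ⌊106/15⌋ + ⌊106/51⌋ + ⌊106/85⌋ − ⌊106/255⌋ = 54.

54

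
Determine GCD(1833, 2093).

1833 = 3 · 13 · 47
2093 = 7 · 13 · 23
Common: 13 = 13

13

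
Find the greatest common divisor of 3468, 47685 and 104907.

867

gcd(3468, 47685): 47685 = 13·3468 + 2601; 3468 = 1·2601 + 867; 2601 = 3·867 + 0 → 867
gcd(867, 104907): 104907 = 121·867 + 0 → 867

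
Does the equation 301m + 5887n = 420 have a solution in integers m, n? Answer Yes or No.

Yes

gcd(301, 5887): 5887 = 19·301 + 168; 301 = 1·168 + 133; 168 = 1·133 + 35; 133 = 3·35 + 28; 35 = 1·28 + 7; 28 = 4·7 + 0 → 7
7 divides 420, so a solution exists.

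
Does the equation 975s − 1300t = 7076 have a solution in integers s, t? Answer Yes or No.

No

By Bézout, 975s − 1300t = 7076 has integer solutions iff gcd(975, 1300) | 7076.
Euclid: 1300 = 1·975 + 325; 975 = 3·325 + 0. gcd = 325; 7076 mod 325 = 251. No.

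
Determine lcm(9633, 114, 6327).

2138526

lcm(9633, 114) = 9633·114/gcd = 1098162/57 = 19266
lcm(19266, 6327) = 19266·6327/gcd = 121895982/57 = 2138526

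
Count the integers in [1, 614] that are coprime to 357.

332

Prime factors of 357: 3, 7, 17. Count integers ≤ 614 divisible by none of them.
By inclusion–exclusion: 614 − ⌊614/3⌋ − ⌊614/7⌋ − ⌊614/17⌋ + ⌊614/21⌋ + ⌊614/51⌋ + ⌊614/119⌋ − ⌊614/357⌋ = 332.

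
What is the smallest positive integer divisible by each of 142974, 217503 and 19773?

20445282

lcm(142974, 217503) = 142974·217503/gcd = 31097273922/1521 = 20445282
lcm(20445282, 19773) = 20445282·19773/gcd = 404264560986/19773 = 20445282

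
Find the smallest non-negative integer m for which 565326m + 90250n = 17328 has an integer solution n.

gcd(565326, 90250) = 722 (Euclid: 565326 = 6·90250 + 23826; 90250 = 3·23826 + 18772; 23826 = 1·18772 + 5054; 18772 = 3·5054 + 3610; 5054 = 1·3610 + 1444; 3610 = 2·1444 + 722; 1444 = 2·722 + 0), and 722 | 17328.
Extended Euclid: 565326·(-53) + 90250·(332) = 722. Scale by 24: m₀ = -1272.
General solution m = m₀ + 125t; reducing mod 125 gives m = 103 (and n = -645).

103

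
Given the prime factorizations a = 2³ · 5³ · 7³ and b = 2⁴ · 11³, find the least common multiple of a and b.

max exponent per prime: 2⁴ · 5³ · 7³ · 11³ = 913066000

913066000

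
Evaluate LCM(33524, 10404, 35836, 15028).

33524 = 2² · 17² · 29; 10404 = 2² · 3² · 17²; 35836 = 2² · 17² · 31; 15028 = 2² · 13 · 17²
lcm takes max exponent of each prime: 2² · 3² · 13 · 17² · 29 · 31 = 121591548

121591548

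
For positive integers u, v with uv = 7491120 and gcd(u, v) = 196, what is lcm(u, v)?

For any two positive integers, gcd × lcm equals their product. Hence lcm = 7491120 / 196 = 38220.

38220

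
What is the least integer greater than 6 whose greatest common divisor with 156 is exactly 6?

gcd(x, 156) = 6 forces 6 | x; write x = 6s. Then gcd(6s, 6·26) = 6·gcd(s, 26), so need gcd(s, 26) = 1.
6s > 6 gives s ≥ 2. The least s ≥ 2 coprime to 26 is 3, so x = 6·3 = 18.

18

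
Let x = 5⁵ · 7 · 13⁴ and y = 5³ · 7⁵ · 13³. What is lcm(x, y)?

max exponent per prime: 5⁵ · 7⁵ · 13⁴ = 1500077271875

1500077271875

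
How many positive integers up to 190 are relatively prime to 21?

Prime factors of 21: 3, 7. Count integers ≤ 190 divisible by none of them.
By inclusion–exclusion: 190 − ⌊190/3⌋ − ⌊190/7⌋ + ⌊190/21⌋ = 109.

109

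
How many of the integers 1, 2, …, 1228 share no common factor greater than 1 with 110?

446

Prime factors of 110: 2, 5, 11. Count integers ≤ 1228 divisible by none of them.
By inclusion–exclusion: 1228 − ⌊1228/2⌋ − ⌊1228/5⌋ − ⌊1228/11⌋ + ⌊1228/10⌋ + ⌊1228/22⌋ + ⌊1228/55⌋ − ⌊1228/110⌋ = 446.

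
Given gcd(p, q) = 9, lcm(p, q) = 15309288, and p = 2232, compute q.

61731

Using pq = gcd(p,q)·lcm(p,q) = 9·15309288 = 137783592, we get q = 137783592/2232 = 61731.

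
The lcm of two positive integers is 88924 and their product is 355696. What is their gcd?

From gcd × lcm = ab: gcd = 355696 / 88924 = 4.

4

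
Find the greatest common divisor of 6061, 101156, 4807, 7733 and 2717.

209

gcd(6061, 101156): 101156 = 16·6061 + 4180; 6061 = 1·4180 + 1881; 4180 = 2·1881 + 418; 1881 = 4·418 + 209; 418 = 2·209 + 0 → 209
gcd(209, 4807): 4807 = 23·209 + 0 → 209
gcd(209, 7733): 7733 = 37·209 + 0 → 209
gcd(209, 2717): 2717 = 13·209 + 0 → 209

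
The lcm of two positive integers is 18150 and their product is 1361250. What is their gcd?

75

From gcd × lcm = pq: gcd = 1361250 / 18150 = 75.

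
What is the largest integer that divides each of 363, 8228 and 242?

121

gcd(363, 8228): 8228 = 22·363 + 242; 363 = 1·242 + 121; 242 = 2·121 + 0 → 121
gcd(121, 242): 242 = 2·121 + 0 → 121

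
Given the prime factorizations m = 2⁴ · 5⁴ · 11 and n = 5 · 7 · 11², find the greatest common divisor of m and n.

min exponent per shared prime: 5 · 11 = 55

55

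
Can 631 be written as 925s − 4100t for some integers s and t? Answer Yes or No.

gcd(925, 4100): 4100 = 4·925 + 400; 925 = 2·400 + 125; 400 = 3·125 + 25; 125 = 5·25 + 0 → 25
25 does not divide 631, so a solution does not exist.

No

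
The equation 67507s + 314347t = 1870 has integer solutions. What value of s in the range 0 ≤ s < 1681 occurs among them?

Euclid: 314347 = 4·67507 + 44319; 67507 = 1·44319 + 23188; 44319 = 1·23188 + 21131; 23188 = 1·21131 + 2057; 21131 = 10·2057 + 561; 2057 = 3·561 + 374; 561 = 1·374 + 187; 374 = 2·187 + 0 → gcd = 187; 1870 = 187·10.
Back-substitution yields 67507·(-610) + 314347·(131) = 187, so one solution is s = -610·10 = -6100, t = 131·10 = 1310.
Solutions in s differ by 314347/187 = 1681; the one in [0, 1681) is -6100 mod 1681 = 624.

624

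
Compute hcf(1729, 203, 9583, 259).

1729 = 7 · 13 · 19; 203 = 7 · 29; 9583 = 7 · 37²; 259 = 7 · 37
gcd takes min exponent of each prime: 7 = 7

7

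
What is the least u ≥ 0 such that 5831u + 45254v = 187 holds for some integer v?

1397

Reduce mod 45254: 5831u ≡ 187 (mod 45254). With g = gcd(5831, 45254) = 17 dividing 187, divide through: 343u ≡ 11 (mod 2662).
Since gcd(343, 2662) = 1, u ≡ 11·(343)⁻¹ ≡ 1397 (mod 2662). Smallest non-negative: 1397.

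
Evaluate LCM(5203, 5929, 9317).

2804417

lcm(5203, 5929) = 5203·5929/gcd = 30848587/121 = 254947
lcm(254947, 9317) = 254947·9317/gcd = 2375341199/847 = 2804417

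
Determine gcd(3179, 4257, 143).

gcd(3179, 4257): 4257 = 1·3179 + 1078; 3179 = 2·1078 + 1023; 1078 = 1·1023 + 55; 1023 = 18·55 + 33; 55 = 1·33 + 22; 33 = 1·22 + 11; 22 = 2·11 + 0 → 11
gcd(11, 143): 143 = 13·11 + 0 → 11

11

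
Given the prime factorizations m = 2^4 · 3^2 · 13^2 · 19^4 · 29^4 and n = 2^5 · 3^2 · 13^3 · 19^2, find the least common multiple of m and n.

max exponent per prime: 2^5 · 3^2 · 13^3 · 19^4 · 29^4 = 58321534216491936

58321534216491936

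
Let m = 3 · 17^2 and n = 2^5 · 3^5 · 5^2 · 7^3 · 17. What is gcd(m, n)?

min exponent per shared prime: 3 · 17 = 51

51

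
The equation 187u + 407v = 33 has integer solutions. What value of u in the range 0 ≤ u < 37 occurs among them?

gcd(187, 407) = 11 (Euclid: 407 = 2·187 + 33; 187 = 5·33 + 22; 33 = 1·22 + 11; 22 = 2·11 + 0), and 11 | 33.
Extended Euclid: 187·(-13) + 407·(6) = 11. Scale by 3: u₀ = -39.
General solution u = u₀ + 37t; reducing mod 37 gives u = 35 (and v = -16).

35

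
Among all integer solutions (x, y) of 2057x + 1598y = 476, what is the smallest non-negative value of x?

8

Euclid: 2057 = 1·1598 + 459; 1598 = 3·459 + 221; 459 = 2·221 + 17; 221 = 13·17 + 0 → gcd = 17; 476 = 17·28.
Back-substitution yields 2057·(7) + 1598·(-9) = 17, so one solution is x = 7·28 = 196, y = -9·28 = -252.
Solutions in x differ by 1598/17 = 94; the one in [0, 94) is 196 mod 94 = 8.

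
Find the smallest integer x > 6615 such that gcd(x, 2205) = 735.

Multiples of 735 above 6615: 735·10, 735·11, … . Need the cofactor coprime to 2205/735 = 3.
Checking s = 10, 11, … the first with gcd(s, 3) = 1 is s = 10, giving 7350.

7350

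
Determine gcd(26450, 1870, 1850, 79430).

26450 = 2 · 5² · 23²; 1870 = 2 · 5 · 11 · 17; 1850 = 2 · 5² · 37; 79430 = 2 · 5 · 13² · 47
gcd takes min exponent of each prime: 2 · 5 = 10

10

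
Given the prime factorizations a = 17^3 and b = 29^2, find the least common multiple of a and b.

max exponent per prime: 17^3 · 29^2 = 4131833

4131833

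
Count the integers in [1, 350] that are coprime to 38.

38 = 2·19. Inclusion–exclusion on these primes:
350 − ⌊350/2⌋ − ⌊350/19⌋ + ⌊350/38⌋ = 166

166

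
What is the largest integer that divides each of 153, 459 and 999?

gcd(153, 459): 459 = 3·153 + 0 → 153
gcd(153, 999): 999 = 6·153 + 81; 153 = 1·81 + 72; 81 = 1·72 + 9; 72 = 8·9 + 0 → 9

9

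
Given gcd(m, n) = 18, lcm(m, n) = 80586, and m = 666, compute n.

m·n = gcd·lcm = 18·80586 = 1450548, so n = 1450548/666 = 2178.

2178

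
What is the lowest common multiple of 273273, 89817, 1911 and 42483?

273273 = 3 · 7² · 11 · 13²; 89817 = 3 · 7² · 13 · 47; 1911 = 3 · 7² · 13; 42483 = 3 · 7² · 17²
lcm takes max exponent of each prime: 3 · 7² · 11 · 13² · 17² · 47 = 3711867159

3711867159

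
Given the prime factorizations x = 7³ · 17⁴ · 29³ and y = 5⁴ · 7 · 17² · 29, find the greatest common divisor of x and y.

min exponent per shared prime: 7 · 17² · 29 = 58667

58667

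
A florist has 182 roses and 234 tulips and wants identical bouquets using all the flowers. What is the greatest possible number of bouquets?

Euclid: 234 = 1·182 + 52; 182 = 3·52 + 26; 52 = 2·26 + 0. Last nonzero remainder: 26.

26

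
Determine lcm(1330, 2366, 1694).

27197170

1330 = 2 · 5 · 7 · 19; 2366 = 2 · 7 · 13²; 1694 = 2 · 7 · 11²
lcm takes max exponent of each prime: 2 · 5 · 7 · 11² · 13² · 19 = 27197170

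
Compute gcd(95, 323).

19

Euclid: 323 = 3·95 + 38; 95 = 2·38 + 19; 38 = 2·19 + 0. Last nonzero remainder: 19.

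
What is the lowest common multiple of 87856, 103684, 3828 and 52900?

lcm(87856, 103684) = 87856·103684/gcd = 9109261504/4 = 2277315376
lcm(2277315376, 3828) = 2277315376·3828/gcd = 8717563259328/4 = 2179390814832
lcm(2179390814832, 52900) = 2179390814832·52900/gcd = 115289774104612800/2116 = 54484770370800

54484770370800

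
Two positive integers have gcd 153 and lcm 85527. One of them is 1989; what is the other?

6579

u·v = gcd·lcm = 153·85527 = 13085631, so v = 13085631/1989 = 6579.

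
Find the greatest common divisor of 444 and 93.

Euclid: 444 = 4·93 + 72; 93 = 1·72 + 21; 72 = 3·21 + 9; 21 = 2·9 + 3; 9 = 3·3 + 0. Last nonzero remainder: 3.

3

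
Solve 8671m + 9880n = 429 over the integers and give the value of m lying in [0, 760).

gcd(8671, 9880) = 13 (Euclid: 9880 = 1·8671 + 1209; 8671 = 7·1209 + 208; 1209 = 5·208 + 169; 208 = 1·169 + 39; 169 = 4·39 + 13; 39 = 3·13 + 0), and 13 | 429.
Extended Euclid: 8671·(-237) + 9880·(208) = 13. Scale by 33: m₀ = -7821.
General solution m = m₀ + 760t; reducing mod 760 gives m = 539 (and n = -473).

539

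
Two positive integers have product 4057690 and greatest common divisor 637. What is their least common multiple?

For any two positive integers, gcd × lcm equals their product. Hence lcm = 4057690 / 637 = 6370.

6370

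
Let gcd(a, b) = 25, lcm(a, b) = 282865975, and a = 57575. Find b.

122825

Using ab = gcd(a,b)·lcm(a,b) = 25·282865975 = 7071649375, we get b = 7071649375/57575 = 122825.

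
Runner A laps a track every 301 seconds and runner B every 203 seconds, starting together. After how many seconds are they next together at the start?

8729

301 = 7 · 43; 203 = 7 · 29
max exponents: 7 · 29 · 43 = 8729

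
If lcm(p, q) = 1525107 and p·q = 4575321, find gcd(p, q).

From gcd × lcm = pq: gcd = 4575321 / 1525107 = 3.

3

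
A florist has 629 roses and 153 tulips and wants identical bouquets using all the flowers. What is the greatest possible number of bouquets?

629 = 17 · 37
153 = 3² · 17
Common: 17 = 17

17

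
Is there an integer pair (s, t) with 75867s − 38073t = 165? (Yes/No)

gcd(75867, 38073): 75867 = 1·38073 + 37794; 38073 = 1·37794 + 279; 37794 = 135·279 + 129; 279 = 2·129 + 21; 129 = 6·21 + 3; 21 = 7·3 + 0 → 3
3 divides 165, so a solution exists.

Yes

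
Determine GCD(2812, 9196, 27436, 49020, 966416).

76

2812 = 2² · 19 · 37; 9196 = 2² · 11² · 19; 27436 = 2² · 19³; 49020 = 2² · 3 · 5 · 19 · 43; 966416 = 2⁴ · 11 · 17² · 19
gcd takes min exponent of each prime: 2² · 19 = 76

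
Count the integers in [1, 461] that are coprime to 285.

285 = 3·5·19. Inclusion–exclusion on these primes:
461 − ⌊461/3⌋ − ⌊461/5⌋ − ⌊461/19⌋ + ⌊461/15⌋ + ⌊461/57⌋ + ⌊461/95⌋ − ⌊461/285⌋ = 233

233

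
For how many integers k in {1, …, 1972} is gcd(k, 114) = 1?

622

114 = 2·3·19. Inclusion–exclusion on these primes:
1972 − ⌊1972/2⌋ − ⌊1972/3⌋ − ⌊1972/19⌋ + ⌊1972/6⌋ + ⌊1972/38⌋ + ⌊1972/57⌋ − ⌊1972/114⌋ = 622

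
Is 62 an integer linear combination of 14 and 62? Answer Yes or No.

Yes

By Bézout, 14x + 62y = 62 has integer solutions iff gcd(14, 62) | 62.
Euclid: 62 = 4·14 + 6; 14 = 2·6 + 2; 6 = 3·2 + 0. gcd = 2; 62 mod 2 = 0. Yes.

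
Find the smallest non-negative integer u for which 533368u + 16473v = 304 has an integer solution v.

gcd(533368, 16473) = 19 (Euclid: 533368 = 32·16473 + 6232; 16473 = 2·6232 + 4009; 6232 = 1·4009 + 2223; 4009 = 1·2223 + 1786; 2223 = 1·1786 + 437; 1786 = 4·437 + 38; 437 = 11·38 + 19; 38 = 2·19 + 0), and 19 | 304.
Extended Euclid: 533368·(415) + 16473·(-13437) = 19. Scale by 16: u₀ = 6640.
General solution u = u₀ + 867t; reducing mod 867 gives u = 571 (and v = -18488).

571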